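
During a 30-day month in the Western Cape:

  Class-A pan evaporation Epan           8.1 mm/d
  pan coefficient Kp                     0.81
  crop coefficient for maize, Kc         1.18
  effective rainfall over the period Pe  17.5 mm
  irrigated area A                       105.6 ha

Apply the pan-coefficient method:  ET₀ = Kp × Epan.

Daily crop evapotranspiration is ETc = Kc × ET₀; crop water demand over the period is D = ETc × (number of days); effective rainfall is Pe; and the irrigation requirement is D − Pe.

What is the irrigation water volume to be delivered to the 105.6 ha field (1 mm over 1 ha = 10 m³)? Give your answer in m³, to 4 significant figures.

226800 m³

ET₀ = 0.81 × 8.1 = 6.5610 mm/d
ETc = Kc × ET₀ = 1.18 × 6.5610 = 7.7420 mm/d
Crop demand D = ETc × 30 d = 7.7420 × 30 = 232.260 mm
D − Pe = 232.260 − 17.5 = 214.760 mm
Volume = 214.760 mm × 105.6 ha × 10 = 226786.6 m³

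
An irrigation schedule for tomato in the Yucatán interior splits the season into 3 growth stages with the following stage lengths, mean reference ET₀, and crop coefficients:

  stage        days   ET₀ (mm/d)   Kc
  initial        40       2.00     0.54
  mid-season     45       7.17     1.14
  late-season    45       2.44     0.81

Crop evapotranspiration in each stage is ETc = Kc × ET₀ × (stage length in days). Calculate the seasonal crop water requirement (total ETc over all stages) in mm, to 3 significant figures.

500 mm

initial: 0.54 × 2.00 × 40 = 43.20 mm
mid-season: 1.14 × 7.17 × 45 = 367.82 mm
late-season: 0.81 × 2.44 × 45 = 88.94 mm
Seasonal total = 499.96 mm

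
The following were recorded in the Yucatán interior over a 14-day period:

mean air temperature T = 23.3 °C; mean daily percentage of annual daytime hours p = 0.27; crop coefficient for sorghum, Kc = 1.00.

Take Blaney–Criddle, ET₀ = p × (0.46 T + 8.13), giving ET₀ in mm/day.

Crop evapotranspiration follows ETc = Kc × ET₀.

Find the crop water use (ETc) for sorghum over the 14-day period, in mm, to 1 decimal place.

71.2 mm

ET₀ = 0.27 × (0.46 × 23.3 + 8.13) = 0.27 × 18.848 = 5.0890 mm/d
ETc = Kc × ET₀ = 1.00 × 5.0890 = 5.0890 mm/d
Over 14 days: 5.0890 × 14 = 71.246 mm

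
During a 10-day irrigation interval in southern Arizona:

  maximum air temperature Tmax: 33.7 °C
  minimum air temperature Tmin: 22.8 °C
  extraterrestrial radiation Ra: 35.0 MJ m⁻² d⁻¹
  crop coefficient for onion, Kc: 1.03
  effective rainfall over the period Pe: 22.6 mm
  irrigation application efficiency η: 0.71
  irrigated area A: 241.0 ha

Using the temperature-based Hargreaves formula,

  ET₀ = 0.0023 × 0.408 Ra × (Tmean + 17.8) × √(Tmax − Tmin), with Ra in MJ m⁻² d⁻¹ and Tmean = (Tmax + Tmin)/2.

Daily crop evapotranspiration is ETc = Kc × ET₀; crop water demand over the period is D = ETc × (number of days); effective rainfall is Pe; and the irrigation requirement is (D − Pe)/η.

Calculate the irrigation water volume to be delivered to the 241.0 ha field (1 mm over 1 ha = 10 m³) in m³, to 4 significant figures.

97870 m³

Tmean = (33.7 + 22.8)/2 = 28.25 °C
0.408 Ra = 0.408 × 35.0 = 14.2800 mm/d equivalent
ET₀ = 0.0023 × 14.2800 × (28.25 + 17.8) × √10.9 = 0.0023 × 14.2800 × 46.05 × 3.3015 = 4.9934 mm/d
ETc = Kc × ET₀ = 1.03 × 4.9934 = 5.1432 mm/d
Crop demand D = ETc × 10 d = 5.1432 × 10 = 51.432 mm
D − Pe = 51.432 − 22.6 = 28.832 mm
Gross irrigation = 28.832 / 0.71 = 40.608 mm
Volume = 40.608 mm × 241.0 ha × 10 = 97865.3 m³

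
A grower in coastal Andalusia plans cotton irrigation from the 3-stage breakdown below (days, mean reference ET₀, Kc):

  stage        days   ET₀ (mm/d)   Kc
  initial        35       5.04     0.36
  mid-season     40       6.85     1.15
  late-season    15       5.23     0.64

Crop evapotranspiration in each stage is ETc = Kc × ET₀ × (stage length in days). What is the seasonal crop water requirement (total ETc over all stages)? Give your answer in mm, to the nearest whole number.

initial: 0.36 × 5.04 × 35 = 63.50 mm
mid-season: 1.15 × 6.85 × 40 = 315.10 mm
late-season: 0.64 × 5.23 × 15 = 50.21 mm
Seasonal total = 428.81 mm

429 mm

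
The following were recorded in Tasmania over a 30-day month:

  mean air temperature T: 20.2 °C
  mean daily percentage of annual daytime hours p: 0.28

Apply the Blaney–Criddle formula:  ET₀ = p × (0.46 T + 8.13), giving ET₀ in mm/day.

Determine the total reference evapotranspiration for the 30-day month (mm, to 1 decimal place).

146.3 mm

ET₀ = 0.28 × (0.46 × 20.2 + 8.13) = 0.28 × 17.422 = 4.8782 mm/d
Monthly total = 4.8782 × 30 = 146.346 mm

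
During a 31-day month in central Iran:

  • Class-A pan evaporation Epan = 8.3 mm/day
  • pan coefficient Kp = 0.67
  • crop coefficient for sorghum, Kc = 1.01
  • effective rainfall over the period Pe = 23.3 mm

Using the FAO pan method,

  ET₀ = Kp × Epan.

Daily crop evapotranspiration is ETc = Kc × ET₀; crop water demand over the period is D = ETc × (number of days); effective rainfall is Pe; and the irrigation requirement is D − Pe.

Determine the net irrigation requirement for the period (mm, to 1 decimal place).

ET₀ = 0.67 × 8.3 = 5.5610 mm/d
ETc = Kc × ET₀ = 1.01 × 5.5610 = 5.6166 mm/d
Crop demand D = ETc × 31 d = 5.6166 × 31 = 174.115 mm
D − Pe = 174.115 − 23.3 = 150.815 mm

150.8 mm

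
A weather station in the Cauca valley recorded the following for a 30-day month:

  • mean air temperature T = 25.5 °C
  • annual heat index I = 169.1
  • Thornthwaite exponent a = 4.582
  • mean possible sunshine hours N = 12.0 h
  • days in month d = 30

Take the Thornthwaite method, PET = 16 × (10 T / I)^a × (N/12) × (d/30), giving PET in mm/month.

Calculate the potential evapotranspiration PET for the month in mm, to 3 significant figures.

10T/I = 10 × 25.5 / 169.1 = 1.5080
(10T/I)^a = 1.5080^4.582 = 6.5680
Uncorrected PET = 16 × 6.5680 = 105.088 mm
Correction = (N/12)(d/30) = (12.0/12)(30/30) = 1.0000
PET = 105.088 × 1.0000 = 105.088 mm/month

105 mm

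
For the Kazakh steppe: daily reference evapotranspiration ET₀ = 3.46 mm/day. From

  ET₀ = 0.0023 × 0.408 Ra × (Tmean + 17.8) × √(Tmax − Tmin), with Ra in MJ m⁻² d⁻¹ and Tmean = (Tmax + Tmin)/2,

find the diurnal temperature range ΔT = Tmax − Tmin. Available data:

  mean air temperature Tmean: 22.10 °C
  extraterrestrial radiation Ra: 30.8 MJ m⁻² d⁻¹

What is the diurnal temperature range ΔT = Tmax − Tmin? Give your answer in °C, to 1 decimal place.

9.0 °C

√ΔT = ET₀ / [0.0023 × 0.408 × Ra × (Tmean+17.8)] = 3.46 / (0.0023 × 12.5664 × 39.90) = 3.0003
ΔT = 3.0003² = 9.002 °C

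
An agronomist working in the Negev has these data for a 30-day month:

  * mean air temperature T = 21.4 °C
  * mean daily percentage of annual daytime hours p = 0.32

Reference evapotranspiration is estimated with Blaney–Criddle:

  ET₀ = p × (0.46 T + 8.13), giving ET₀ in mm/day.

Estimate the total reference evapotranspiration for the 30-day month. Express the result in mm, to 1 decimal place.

ET₀ = 0.32 × (0.46 × 21.4 + 8.13) = 0.32 × 17.974 = 5.7517 mm/d
Monthly total = 5.7517 × 30 = 172.551 mm

172.6 mm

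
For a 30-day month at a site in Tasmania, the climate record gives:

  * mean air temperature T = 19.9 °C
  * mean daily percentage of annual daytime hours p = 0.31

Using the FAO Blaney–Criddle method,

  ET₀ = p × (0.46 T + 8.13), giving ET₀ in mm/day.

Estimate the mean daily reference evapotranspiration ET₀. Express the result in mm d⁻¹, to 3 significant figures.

5.36 mm d⁻¹

ET₀ = 0.31 × (0.46 × 19.9 + 8.13) = 0.31 × 17.284 = 5.3580 mm/d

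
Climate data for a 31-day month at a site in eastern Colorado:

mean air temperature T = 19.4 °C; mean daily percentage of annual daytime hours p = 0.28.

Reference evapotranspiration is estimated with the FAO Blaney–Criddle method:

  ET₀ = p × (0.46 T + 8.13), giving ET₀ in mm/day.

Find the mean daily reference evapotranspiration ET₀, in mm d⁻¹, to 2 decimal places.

4.78 mm d⁻¹

ET₀ = 0.28 × (0.46 × 19.4 + 8.13) = 0.28 × 17.054 = 4.7751 mm/d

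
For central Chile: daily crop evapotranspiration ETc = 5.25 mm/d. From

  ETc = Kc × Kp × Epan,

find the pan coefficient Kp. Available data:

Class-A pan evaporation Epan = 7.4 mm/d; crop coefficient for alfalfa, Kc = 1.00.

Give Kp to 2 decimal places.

ETc = Kc × Kp × Epan  ⇒  Kp = ETc / (Kc × Epan)
Kp = 5.25 / (1.00 × 7.4) = 5.25 / 7.400 = 0.7095

0.71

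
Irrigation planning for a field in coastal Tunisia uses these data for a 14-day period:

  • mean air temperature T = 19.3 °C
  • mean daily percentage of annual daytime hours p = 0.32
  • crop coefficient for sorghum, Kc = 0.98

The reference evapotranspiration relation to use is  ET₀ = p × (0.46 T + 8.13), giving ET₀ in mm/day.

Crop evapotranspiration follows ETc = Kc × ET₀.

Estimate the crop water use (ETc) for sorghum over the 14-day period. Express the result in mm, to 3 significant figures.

74.7 mm

ET₀ = 0.32 × (0.46 × 19.3 + 8.13) = 0.32 × 17.008 = 5.4426 mm/d
ETc = Kc × ET₀ = 0.98 × 5.4426 = 5.3337 mm/d
Over 14 days: 5.3337 × 14 = 74.672 mm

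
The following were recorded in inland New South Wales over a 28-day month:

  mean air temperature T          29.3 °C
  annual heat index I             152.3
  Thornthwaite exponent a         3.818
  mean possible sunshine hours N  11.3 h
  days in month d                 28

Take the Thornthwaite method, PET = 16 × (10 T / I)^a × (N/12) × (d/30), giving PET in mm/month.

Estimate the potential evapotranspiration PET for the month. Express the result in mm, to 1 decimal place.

171.0 mm

10T/I = 10 × 29.3 / 152.3 = 1.9238
(10T/I)^a = 1.9238^3.818 = 12.1597
Uncorrected PET = 16 × 12.1597 = 194.555 mm
Correction = (N/12)(d/30) = (11.3/12)(28/30) = 0.8789
PET = 194.555 × 0.8789 = 170.994 mm/month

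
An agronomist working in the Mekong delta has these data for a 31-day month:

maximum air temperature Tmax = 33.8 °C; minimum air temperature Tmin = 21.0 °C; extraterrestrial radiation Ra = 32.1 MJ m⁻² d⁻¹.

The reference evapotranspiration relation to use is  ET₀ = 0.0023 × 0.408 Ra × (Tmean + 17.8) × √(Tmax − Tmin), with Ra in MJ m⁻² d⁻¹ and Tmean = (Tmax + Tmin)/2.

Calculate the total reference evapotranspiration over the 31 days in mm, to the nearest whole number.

Tmean = (33.8 + 21.0)/2 = 27.40 °C
0.408 Ra = 0.408 × 32.1 = 13.0968 mm/d equivalent
ET₀ = 0.0023 × 13.0968 × (27.40 + 17.8) × √12.8 = 0.0023 × 13.0968 × 45.20 × 3.5777 = 4.8712 mm/d
Over 31 days: 4.8712 × 31 = 151.007 mm

151 mm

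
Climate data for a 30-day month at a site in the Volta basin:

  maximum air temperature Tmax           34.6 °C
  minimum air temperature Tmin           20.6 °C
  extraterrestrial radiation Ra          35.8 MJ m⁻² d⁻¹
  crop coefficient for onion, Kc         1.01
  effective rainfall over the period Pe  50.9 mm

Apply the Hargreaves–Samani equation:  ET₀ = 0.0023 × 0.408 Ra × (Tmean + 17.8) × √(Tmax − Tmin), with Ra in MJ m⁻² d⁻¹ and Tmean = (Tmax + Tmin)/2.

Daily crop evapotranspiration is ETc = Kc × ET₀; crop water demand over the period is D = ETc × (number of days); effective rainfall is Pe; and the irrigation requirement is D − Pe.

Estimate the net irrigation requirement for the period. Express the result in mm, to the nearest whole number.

Tmean = (34.6 + 20.6)/2 = 27.60 °C
0.408 Ra = 0.408 × 35.8 = 14.6064 mm/d equivalent
ET₀ = 0.0023 × 14.6064 × (27.60 + 17.8) × √14.0 = 0.0023 × 14.6064 × 45.40 × 3.7417 = 5.7068 mm/d
ETc = Kc × ET₀ = 1.01 × 5.7068 = 5.7639 mm/d
Crop demand D = ETc × 30 d = 5.7639 × 30 = 172.917 mm
D − Pe = 172.917 − 50.9 = 122.017 mm

122 mm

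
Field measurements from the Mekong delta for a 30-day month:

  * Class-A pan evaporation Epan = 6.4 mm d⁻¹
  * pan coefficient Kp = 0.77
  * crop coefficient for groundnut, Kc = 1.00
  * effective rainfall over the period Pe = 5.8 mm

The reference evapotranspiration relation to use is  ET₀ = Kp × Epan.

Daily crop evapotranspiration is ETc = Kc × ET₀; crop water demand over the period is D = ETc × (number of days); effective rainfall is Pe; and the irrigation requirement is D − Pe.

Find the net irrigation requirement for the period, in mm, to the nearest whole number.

ET₀ = 0.77 × 6.4 = 4.9280 mm/d
ETc = Kc × ET₀ = 1.00 × 4.9280 = 4.9280 mm/d
Crop demand D = ETc × 30 d = 4.9280 × 30 = 147.840 mm
D − Pe = 147.840 − 5.8 = 142.040 mm

142 mm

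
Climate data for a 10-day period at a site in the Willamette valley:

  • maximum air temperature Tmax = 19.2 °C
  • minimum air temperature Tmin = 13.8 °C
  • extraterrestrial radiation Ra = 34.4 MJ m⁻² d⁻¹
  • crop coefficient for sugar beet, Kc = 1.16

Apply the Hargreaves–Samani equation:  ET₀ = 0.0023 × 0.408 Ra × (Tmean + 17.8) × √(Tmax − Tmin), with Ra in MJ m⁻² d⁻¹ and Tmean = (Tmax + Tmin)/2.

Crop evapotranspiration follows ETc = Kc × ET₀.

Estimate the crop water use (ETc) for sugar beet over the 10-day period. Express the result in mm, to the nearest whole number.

Tmean = (19.2 + 13.8)/2 = 16.50 °C
0.408 Ra = 0.408 × 34.4 = 14.0352 mm/d equivalent
ET₀ = 0.0023 × 14.0352 × (16.50 + 17.8) × √5.4 = 0.0023 × 14.0352 × 34.30 × 2.3238 = 2.5730 mm/d
ETc = Kc × ET₀ = 1.16 × 2.5730 = 2.9847 mm/d
Over 10 days: 2.9847 × 10 = 29.847 mm

30 mm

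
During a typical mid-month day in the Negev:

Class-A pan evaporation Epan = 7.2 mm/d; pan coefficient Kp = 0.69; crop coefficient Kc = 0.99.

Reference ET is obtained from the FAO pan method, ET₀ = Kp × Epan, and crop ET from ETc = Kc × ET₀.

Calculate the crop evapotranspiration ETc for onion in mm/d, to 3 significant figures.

4.92 mm/d

ET₀ = 0.69 × 7.2 = 4.9680 mm/d
ETc = Kc × ET₀ = 0.99 × 4.9680 = 4.9183 mm/d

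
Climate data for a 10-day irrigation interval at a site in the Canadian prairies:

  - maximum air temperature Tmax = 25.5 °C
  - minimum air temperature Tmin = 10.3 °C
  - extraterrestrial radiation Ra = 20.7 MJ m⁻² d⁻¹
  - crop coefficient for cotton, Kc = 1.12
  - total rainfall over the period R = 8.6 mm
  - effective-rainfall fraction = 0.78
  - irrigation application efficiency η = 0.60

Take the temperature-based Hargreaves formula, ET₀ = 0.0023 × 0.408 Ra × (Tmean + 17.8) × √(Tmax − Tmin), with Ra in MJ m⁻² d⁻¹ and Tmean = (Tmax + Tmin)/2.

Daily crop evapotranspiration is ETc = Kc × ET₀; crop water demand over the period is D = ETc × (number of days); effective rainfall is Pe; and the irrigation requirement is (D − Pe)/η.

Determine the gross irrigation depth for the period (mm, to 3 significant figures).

Tmean = (25.5 + 10.3)/2 = 17.90 °C
0.408 Ra = 0.408 × 20.7 = 8.4456 mm/d equivalent
ET₀ = 0.0023 × 8.4456 × (17.90 + 17.8) × √15.2 = 0.0023 × 8.4456 × 35.70 × 3.8987 = 2.7036 mm/d
ETc = Kc × ET₀ = 1.12 × 2.7036 = 3.0280 mm/d
Crop demand D = ETc × 10 d = 3.0280 × 10 = 30.280 mm
Pe = 0.78 × 8.6 = 6.708 mm
D − Pe = 30.280 − 6.708 = 23.572 mm
Gross irrigation = 23.572 / 0.60 = 39.287 mm

39.3 mm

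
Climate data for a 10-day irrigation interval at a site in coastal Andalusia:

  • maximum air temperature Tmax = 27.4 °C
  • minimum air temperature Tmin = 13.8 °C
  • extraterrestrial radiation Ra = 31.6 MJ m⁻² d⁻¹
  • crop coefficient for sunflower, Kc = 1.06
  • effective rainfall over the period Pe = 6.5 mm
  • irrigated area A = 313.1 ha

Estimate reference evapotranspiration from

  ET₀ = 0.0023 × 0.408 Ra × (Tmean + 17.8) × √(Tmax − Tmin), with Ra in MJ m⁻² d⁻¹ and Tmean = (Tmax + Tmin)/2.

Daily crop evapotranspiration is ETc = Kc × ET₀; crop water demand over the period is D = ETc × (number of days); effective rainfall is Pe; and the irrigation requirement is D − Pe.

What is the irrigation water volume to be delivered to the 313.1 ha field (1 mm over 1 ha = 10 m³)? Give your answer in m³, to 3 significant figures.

Tmean = (27.4 + 13.8)/2 = 20.60 °C
0.408 Ra = 0.408 × 31.6 = 12.8928 mm/d equivalent
ET₀ = 0.0023 × 12.8928 × (20.60 + 17.8) × √13.6 = 0.0023 × 12.8928 × 38.40 × 3.6878 = 4.1993 mm/d
ETc = Kc × ET₀ = 1.06 × 4.1993 = 4.4513 mm/d
Crop demand D = ETc × 10 d = 4.4513 × 10 = 44.513 mm
D − Pe = 44.513 − 6.5 = 38.013 mm
Volume = 38.013 mm × 313.1 ha × 10 = 119018.7 m³

119000 m³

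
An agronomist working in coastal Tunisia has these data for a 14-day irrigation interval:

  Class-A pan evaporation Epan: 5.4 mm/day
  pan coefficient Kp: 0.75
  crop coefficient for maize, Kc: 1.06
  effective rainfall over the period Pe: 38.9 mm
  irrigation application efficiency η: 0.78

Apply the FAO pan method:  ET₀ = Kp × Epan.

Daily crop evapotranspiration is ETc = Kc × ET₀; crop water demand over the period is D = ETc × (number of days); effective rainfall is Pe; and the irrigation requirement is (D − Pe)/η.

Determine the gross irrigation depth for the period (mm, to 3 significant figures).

ET₀ = 0.75 × 5.4 = 4.0500 mm/d
ETc = Kc × ET₀ = 1.06 × 4.0500 = 4.2930 mm/d
Crop demand D = ETc × 14 d = 4.2930 × 14 = 60.102 mm
D − Pe = 60.102 − 38.9 = 21.202 mm
Gross irrigation = 21.202 / 0.78 = 27.182 mm

27.2 mm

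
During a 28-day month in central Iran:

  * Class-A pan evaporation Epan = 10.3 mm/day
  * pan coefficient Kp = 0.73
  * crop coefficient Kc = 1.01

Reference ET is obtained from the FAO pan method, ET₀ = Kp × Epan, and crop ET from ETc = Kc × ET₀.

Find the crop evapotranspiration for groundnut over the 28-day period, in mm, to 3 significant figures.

ET₀ = 0.73 × 10.3 = 7.5190 mm/d
ETc = Kc × ET₀ = 1.01 × 7.5190 = 7.5942 mm/d
Over 28 days: 7.5942 × 28 = 212.638 mm

213 mm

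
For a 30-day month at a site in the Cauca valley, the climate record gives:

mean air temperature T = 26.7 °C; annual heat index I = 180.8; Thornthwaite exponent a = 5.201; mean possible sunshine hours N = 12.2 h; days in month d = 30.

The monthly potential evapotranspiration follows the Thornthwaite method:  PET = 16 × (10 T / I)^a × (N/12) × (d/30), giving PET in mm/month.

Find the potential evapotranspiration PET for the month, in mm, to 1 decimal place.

123.6 mm

10T/I = 10 × 26.7 / 180.8 = 1.4768
(10T/I)^a = 1.4768^5.201 = 7.5970
Uncorrected PET = 16 × 7.5970 = 121.552 mm
Correction = (N/12)(d/30) = (12.2/12)(30/30) = 1.0167
PET = 121.552 × 1.0167 = 123.582 mm/month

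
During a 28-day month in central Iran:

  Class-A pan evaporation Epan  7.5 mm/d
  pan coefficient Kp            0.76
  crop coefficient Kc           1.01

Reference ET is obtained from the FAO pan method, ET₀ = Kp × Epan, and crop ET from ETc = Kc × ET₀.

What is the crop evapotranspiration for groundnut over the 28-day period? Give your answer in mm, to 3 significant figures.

ET₀ = 0.76 × 7.5 = 5.7000 mm/d
ETc = Kc × ET₀ = 1.01 × 5.7000 = 5.7570 mm/d
Over 28 days: 5.7570 × 28 = 161.196 mm

161 mm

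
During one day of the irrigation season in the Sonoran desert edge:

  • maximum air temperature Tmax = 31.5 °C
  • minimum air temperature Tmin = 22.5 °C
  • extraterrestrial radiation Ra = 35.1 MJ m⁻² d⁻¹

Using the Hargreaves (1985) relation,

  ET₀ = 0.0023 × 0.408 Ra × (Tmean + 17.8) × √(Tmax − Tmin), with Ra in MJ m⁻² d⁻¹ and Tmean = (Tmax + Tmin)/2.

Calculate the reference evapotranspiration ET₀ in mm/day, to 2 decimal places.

Tmean = (31.5 + 22.5)/2 = 27.00 °C
0.408 Ra = 0.408 × 35.1 = 14.3208 mm/d equivalent
ET₀ = 0.0023 × 14.3208 × (27.00 + 17.8) × √9.0 = 0.0023 × 14.3208 × 44.80 × 3.0000 = 4.4268 mm/d

4.43 mm/day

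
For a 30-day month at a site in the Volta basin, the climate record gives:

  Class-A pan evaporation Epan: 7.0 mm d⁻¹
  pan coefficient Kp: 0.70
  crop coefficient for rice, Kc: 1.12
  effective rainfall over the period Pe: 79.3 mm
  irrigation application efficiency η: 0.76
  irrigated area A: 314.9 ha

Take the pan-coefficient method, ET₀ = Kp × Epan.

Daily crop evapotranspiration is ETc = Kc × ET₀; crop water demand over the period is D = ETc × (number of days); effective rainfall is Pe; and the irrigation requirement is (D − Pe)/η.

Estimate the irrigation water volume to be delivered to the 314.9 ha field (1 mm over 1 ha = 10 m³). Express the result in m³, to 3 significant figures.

ET₀ = 0.70 × 7.0 = 4.9000 mm/d
ETc = Kc × ET₀ = 1.12 × 4.9000 = 5.4880 mm/d
Crop demand D = ETc × 30 d = 5.4880 × 30 = 164.640 mm
D − Pe = 164.640 − 79.3 = 85.340 mm
Gross irrigation = 85.340 / 0.76 = 112.289 mm
Volume = 112.289 mm × 314.9 ha × 10 = 353598.1 m³

354000 m³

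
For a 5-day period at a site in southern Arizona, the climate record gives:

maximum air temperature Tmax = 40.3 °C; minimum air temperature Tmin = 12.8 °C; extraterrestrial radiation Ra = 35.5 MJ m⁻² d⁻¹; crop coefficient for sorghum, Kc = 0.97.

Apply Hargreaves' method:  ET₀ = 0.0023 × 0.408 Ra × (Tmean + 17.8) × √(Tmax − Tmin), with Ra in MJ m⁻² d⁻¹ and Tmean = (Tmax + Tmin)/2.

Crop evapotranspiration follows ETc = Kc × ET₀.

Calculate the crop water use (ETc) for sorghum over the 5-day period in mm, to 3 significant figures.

Tmean = (40.3 + 12.8)/2 = 26.55 °C
0.408 Ra = 0.408 × 35.5 = 14.4840 mm/d equivalent
ET₀ = 0.0023 × 14.4840 × (26.55 + 17.8) × √27.5 = 0.0023 × 14.4840 × 44.35 × 5.2440 = 7.7477 mm/d
ETc = Kc × ET₀ = 0.97 × 7.7477 = 7.5153 mm/d
Over 5 days: 7.5153 × 5 = 37.577 mm

37.6 mm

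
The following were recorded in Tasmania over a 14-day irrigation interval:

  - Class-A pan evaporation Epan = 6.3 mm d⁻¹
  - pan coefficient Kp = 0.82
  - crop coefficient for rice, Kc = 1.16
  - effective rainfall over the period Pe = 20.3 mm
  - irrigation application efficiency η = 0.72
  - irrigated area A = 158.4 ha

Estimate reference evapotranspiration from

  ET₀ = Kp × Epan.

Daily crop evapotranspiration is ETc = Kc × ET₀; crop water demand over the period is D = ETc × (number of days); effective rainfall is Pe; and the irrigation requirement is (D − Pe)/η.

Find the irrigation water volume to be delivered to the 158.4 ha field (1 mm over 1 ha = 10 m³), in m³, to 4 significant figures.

139900 m³

ET₀ = 0.82 × 6.3 = 5.1660 mm/d
ETc = Kc × ET₀ = 1.16 × 5.1660 = 5.9926 mm/d
Crop demand D = ETc × 14 d = 5.9926 × 14 = 83.896 mm
D − Pe = 83.896 − 20.3 = 63.596 mm
Gross irrigation = 63.596 / 0.72 = 88.328 mm
Volume = 88.328 mm × 158.4 ha × 10 = 139911.6 m³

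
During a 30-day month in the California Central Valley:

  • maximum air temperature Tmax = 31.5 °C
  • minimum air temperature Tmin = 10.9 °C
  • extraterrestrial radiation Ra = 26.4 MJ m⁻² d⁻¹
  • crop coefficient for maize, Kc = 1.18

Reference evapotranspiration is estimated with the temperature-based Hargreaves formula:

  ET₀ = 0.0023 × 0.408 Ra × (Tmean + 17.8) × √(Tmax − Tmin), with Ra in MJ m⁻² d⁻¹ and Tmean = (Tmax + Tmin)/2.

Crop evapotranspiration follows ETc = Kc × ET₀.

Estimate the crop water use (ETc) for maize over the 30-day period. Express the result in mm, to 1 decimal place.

155.2 mm

Tmean = (31.5 + 10.9)/2 = 21.20 °C
0.408 Ra = 0.408 × 26.4 = 10.7712 mm/d equivalent
ET₀ = 0.0023 × 10.7712 × (21.20 + 17.8) × √20.6 = 0.0023 × 10.7712 × 39.00 × 4.5387 = 4.3852 mm/d
ETc = Kc × ET₀ = 1.18 × 4.3852 = 5.1745 mm/d
Over 30 days: 5.1745 × 30 = 155.235 mm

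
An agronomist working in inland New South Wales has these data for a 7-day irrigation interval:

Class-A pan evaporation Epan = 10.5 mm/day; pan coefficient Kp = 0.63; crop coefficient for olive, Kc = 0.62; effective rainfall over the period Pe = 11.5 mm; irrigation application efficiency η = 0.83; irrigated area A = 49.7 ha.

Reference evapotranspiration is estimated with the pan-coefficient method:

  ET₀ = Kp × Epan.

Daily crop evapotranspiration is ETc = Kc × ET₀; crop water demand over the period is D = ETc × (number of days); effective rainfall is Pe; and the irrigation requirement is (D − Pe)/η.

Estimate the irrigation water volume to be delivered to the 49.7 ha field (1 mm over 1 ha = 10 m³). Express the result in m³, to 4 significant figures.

10300 m³

ET₀ = 0.63 × 10.5 = 6.6150 mm/d
ETc = Kc × ET₀ = 0.62 × 6.6150 = 4.1013 mm/d
Crop demand D = ETc × 7 d = 4.1013 × 7 = 28.709 mm
D − Pe = 28.709 − 11.5 = 17.209 mm
Gross irrigation = 17.209 / 0.83 = 20.734 mm
Volume = 20.734 mm × 49.7 ha × 10 = 10304.8 m³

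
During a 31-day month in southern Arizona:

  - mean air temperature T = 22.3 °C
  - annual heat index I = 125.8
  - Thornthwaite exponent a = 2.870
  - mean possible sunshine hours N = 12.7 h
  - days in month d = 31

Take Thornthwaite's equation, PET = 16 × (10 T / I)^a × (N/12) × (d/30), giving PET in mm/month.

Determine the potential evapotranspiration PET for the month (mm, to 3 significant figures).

90.5 mm

10T/I = 10 × 22.3 / 125.8 = 1.7727
(10T/I)^a = 1.7727^2.870 = 5.1711
Uncorrected PET = 16 × 5.1711 = 82.738 mm
Correction = (N/12)(d/30) = (12.7/12)(31/30) = 1.0936
PET = 82.738 × 1.0936 = 90.482 mm/month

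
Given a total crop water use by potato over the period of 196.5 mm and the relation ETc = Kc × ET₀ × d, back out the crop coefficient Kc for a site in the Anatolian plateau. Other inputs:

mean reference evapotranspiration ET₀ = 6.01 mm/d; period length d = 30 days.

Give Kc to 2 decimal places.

ETc = Kc × ET₀ × d  ⇒  Kc = ETc / (ET₀ × d)
Kc = 196.5 / (6.01 × 30) = 196.5 / 180.30 = 1.0899

1.09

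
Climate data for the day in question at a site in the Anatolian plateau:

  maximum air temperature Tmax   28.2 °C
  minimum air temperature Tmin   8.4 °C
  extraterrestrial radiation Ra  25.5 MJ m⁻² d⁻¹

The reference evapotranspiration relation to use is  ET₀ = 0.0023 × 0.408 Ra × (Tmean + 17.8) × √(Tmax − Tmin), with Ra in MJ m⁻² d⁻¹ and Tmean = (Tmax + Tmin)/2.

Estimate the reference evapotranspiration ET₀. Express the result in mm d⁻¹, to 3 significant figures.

Tmean = (28.2 + 8.4)/2 = 18.30 °C
0.408 Ra = 0.408 × 25.5 = 10.4040 mm/d equivalent
ET₀ = 0.0023 × 10.4040 × (18.30 + 17.8) × √19.8 = 0.0023 × 10.4040 × 36.10 × 4.4497 = 3.8438 mm/d

3.84 mm d⁻¹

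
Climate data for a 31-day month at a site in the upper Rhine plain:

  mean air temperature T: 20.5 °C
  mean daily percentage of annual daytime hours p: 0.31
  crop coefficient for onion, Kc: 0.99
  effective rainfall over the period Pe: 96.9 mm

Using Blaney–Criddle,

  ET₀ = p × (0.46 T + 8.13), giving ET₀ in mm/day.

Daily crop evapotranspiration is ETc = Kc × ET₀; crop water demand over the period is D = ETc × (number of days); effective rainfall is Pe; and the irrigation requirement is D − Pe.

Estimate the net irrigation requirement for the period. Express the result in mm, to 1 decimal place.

ET₀ = 0.31 × (0.46 × 20.5 + 8.13) = 0.31 × 17.560 = 5.4436 mm/d
ETc = Kc × ET₀ = 0.99 × 5.4436 = 5.3892 mm/d
Crop demand D = ETc × 31 d = 5.3892 × 31 = 167.065 mm
D − Pe = 167.065 − 96.9 = 70.165 mm

70.2 mm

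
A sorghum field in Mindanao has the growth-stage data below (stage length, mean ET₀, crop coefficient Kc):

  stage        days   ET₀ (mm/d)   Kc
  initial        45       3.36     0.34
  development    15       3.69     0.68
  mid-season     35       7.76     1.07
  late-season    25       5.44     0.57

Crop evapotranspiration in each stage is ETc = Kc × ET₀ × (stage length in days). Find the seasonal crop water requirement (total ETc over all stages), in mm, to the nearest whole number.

457 mm

initial: 0.34 × 3.36 × 45 = 51.41 mm
development: 0.68 × 3.69 × 15 = 37.64 mm
mid-season: 1.07 × 7.76 × 35 = 290.61 mm
late-season: 0.57 × 5.44 × 25 = 77.52 mm
Seasonal total = 457.18 mm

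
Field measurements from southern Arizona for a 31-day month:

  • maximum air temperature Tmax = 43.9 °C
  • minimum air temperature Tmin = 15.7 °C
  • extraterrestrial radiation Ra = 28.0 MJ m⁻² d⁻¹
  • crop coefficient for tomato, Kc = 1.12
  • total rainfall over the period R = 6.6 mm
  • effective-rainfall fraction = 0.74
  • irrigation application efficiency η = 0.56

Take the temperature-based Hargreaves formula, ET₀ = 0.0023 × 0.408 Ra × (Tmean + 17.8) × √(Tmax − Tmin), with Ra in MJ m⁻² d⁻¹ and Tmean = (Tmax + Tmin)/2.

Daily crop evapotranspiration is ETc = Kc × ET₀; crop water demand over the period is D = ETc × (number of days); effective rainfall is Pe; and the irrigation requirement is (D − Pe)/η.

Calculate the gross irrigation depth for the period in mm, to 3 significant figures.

Tmean = (43.9 + 15.7)/2 = 29.80 °C
0.408 Ra = 0.408 × 28.0 = 11.4240 mm/d equivalent
ET₀ = 0.0023 × 11.4240 × (29.80 + 17.8) × √28.2 = 0.0023 × 11.4240 × 47.60 × 5.3104 = 6.6417 mm/d
ETc = Kc × ET₀ = 1.12 × 6.6417 = 7.4387 mm/d
Crop demand D = ETc × 31 d = 7.4387 × 31 = 230.600 mm
Pe = 0.74 × 6.6 = 4.884 mm
D − Pe = 230.600 − 4.884 = 225.716 mm
Gross irrigation = 225.716 / 0.56 = 403.064 mm

403 mm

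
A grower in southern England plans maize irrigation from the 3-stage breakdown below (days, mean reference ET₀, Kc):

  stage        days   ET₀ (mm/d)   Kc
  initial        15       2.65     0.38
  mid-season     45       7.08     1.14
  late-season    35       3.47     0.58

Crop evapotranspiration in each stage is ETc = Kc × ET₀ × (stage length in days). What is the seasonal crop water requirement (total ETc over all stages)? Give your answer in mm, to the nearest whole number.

449 mm

initial: 0.38 × 2.65 × 15 = 15.11 mm
mid-season: 1.14 × 7.08 × 45 = 363.20 mm
late-season: 0.58 × 3.47 × 35 = 70.44 mm
Seasonal total = 448.75 mm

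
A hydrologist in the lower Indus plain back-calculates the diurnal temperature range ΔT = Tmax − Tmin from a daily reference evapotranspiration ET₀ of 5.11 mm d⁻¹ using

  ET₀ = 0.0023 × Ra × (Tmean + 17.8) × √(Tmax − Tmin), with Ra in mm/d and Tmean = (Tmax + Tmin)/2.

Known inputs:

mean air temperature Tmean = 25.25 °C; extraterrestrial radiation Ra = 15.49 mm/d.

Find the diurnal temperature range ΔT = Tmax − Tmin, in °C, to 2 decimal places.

√ΔT = ET₀ / [0.0023 × Ra × (Tmean+17.8)] = 5.11 / (0.0023 × 15.49 × 43.05) = 3.3317
ΔT = 3.3317² = 11.100 °C

11.10 °C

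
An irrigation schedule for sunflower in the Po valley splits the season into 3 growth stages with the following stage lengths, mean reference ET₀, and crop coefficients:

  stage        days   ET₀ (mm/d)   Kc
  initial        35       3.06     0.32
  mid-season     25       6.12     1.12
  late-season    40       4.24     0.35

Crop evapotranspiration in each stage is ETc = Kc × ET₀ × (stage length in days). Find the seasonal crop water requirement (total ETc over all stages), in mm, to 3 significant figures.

initial: 0.32 × 3.06 × 35 = 34.27 mm
mid-season: 1.12 × 6.12 × 25 = 171.36 mm
late-season: 0.35 × 4.24 × 40 = 59.36 mm
Seasonal total = 264.99 mm

265 mm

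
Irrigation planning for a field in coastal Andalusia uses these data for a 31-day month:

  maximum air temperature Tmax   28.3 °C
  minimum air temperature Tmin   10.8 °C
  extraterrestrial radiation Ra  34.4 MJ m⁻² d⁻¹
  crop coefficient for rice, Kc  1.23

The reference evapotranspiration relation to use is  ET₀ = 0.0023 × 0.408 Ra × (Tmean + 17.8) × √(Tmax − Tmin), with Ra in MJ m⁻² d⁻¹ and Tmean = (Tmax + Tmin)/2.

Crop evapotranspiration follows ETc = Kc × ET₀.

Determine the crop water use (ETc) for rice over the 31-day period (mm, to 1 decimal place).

Tmean = (28.3 + 10.8)/2 = 19.55 °C
0.408 Ra = 0.408 × 34.4 = 14.0352 mm/d equivalent
ET₀ = 0.0023 × 14.0352 × (19.55 + 17.8) × √17.5 = 0.0023 × 14.0352 × 37.35 × 4.1833 = 5.0438 mm/d
ETc = Kc × ET₀ = 1.23 × 5.0438 = 6.2039 mm/d
Over 31 days: 6.2039 × 31 = 192.321 mm

192.3 mm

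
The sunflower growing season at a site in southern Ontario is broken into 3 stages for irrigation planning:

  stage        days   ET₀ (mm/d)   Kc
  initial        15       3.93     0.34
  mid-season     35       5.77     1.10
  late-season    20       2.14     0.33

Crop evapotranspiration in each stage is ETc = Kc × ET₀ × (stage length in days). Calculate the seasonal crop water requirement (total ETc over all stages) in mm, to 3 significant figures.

initial: 0.34 × 3.93 × 15 = 20.04 mm
mid-season: 1.10 × 5.77 × 35 = 222.15 mm
late-season: 0.33 × 2.14 × 20 = 14.12 mm
Seasonal total = 256.31 mm

256 mm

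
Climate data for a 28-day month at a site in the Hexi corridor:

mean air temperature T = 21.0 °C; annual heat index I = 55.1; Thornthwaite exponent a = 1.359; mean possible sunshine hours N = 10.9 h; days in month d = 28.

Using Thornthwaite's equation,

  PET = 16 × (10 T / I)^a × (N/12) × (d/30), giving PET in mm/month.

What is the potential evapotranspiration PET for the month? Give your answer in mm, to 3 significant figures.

10T/I = 10 × 21.0 / 55.1 = 3.8113
(10T/I)^a = 3.8113^1.359 = 6.1614
Uncorrected PET = 16 × 6.1614 = 98.582 mm
Correction = (N/12)(d/30) = (10.9/12)(28/30) = 0.8478
PET = 98.582 × 0.8478 = 83.578 mm/month

83.6 mm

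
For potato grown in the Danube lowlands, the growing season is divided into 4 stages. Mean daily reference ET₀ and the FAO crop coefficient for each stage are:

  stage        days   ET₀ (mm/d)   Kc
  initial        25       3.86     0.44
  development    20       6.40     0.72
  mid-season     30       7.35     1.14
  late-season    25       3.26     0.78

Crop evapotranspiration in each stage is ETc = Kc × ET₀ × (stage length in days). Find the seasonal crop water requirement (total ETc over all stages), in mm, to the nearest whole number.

450 mm

initial: 0.44 × 3.86 × 25 = 42.46 mm
development: 0.72 × 6.40 × 20 = 92.16 mm
mid-season: 1.14 × 7.35 × 30 = 251.37 mm
late-season: 0.78 × 3.26 × 25 = 63.57 mm
Seasonal total = 449.56 mm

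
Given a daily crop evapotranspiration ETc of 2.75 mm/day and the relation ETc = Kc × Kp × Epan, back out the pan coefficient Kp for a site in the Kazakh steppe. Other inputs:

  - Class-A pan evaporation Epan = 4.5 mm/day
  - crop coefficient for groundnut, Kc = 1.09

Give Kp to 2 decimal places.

0.56

ETc = Kc × Kp × Epan  ⇒  Kp = ETc / (Kc × Epan)
Kp = 2.75 / (1.09 × 4.5) = 2.75 / 4.905 = 0.5607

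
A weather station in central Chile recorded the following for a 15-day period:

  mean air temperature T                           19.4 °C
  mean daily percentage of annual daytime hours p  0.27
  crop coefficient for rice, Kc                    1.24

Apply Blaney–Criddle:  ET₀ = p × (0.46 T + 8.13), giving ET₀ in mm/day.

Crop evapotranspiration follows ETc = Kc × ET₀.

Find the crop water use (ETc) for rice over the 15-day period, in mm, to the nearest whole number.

86 mm

ET₀ = 0.27 × (0.46 × 19.4 + 8.13) = 0.27 × 17.054 = 4.6046 mm/d
ETc = Kc × ET₀ = 1.24 × 4.6046 = 5.7097 mm/d
Over 15 days: 5.7097 × 15 = 85.646 mm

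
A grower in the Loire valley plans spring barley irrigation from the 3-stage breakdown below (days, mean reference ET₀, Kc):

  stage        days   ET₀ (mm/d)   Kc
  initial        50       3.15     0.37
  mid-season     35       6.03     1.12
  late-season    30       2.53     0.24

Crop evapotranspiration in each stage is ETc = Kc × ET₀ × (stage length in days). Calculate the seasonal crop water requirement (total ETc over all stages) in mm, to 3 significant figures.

313 mm

initial: 0.37 × 3.15 × 50 = 58.28 mm
mid-season: 1.12 × 6.03 × 35 = 236.38 mm
late-season: 0.24 × 2.53 × 30 = 18.22 mm
Seasonal total = 312.88 mm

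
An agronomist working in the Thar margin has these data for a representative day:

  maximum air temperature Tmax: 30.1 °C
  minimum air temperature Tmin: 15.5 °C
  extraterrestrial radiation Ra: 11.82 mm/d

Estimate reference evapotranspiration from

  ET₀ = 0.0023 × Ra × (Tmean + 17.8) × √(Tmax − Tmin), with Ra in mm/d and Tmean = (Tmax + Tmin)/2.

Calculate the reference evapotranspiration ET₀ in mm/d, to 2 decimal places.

4.22 mm/d

Tmean = (30.1 + 15.5)/2 = 22.80 °C
ET₀ = 0.0023 × 11.82 × (22.80 + 17.8) × √14.6 = 0.0023 × 11.82 × 40.60 × 3.8210 = 4.2174 mm/d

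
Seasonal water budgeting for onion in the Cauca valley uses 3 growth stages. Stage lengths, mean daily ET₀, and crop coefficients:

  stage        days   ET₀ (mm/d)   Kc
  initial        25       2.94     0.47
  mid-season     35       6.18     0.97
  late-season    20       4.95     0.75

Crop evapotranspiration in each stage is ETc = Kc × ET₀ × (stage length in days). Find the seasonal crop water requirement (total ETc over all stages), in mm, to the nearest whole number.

319 mm

initial: 0.47 × 2.94 × 25 = 34.55 mm
mid-season: 0.97 × 6.18 × 35 = 209.81 mm
late-season: 0.75 × 4.95 × 20 = 74.25 mm
Seasonal total = 318.61 mm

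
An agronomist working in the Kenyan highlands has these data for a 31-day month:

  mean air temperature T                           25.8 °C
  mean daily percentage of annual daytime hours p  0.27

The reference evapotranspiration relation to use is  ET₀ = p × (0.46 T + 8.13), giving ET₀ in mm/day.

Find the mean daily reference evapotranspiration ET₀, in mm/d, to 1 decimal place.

5.4 mm/d

ET₀ = 0.27 × (0.46 × 25.8 + 8.13) = 0.27 × 19.998 = 5.3995 mm/d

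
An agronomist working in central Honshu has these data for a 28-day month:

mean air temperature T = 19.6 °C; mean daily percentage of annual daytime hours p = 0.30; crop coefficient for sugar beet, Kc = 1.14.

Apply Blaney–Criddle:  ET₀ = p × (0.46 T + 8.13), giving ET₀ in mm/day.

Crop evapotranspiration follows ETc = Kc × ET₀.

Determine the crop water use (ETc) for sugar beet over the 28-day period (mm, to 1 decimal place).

ET₀ = 0.30 × (0.46 × 19.6 + 8.13) = 0.30 × 17.146 = 5.1438 mm/d
ETc = Kc × ET₀ = 1.14 × 5.1438 = 5.8639 mm/d
Over 28 days: 5.8639 × 28 = 164.189 mm

164.2 mm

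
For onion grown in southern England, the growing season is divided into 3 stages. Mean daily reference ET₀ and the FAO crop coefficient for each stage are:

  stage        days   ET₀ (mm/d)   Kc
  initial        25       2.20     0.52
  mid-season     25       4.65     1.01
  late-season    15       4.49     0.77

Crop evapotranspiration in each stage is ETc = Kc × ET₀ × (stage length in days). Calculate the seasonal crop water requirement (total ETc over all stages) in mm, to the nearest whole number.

initial: 0.52 × 2.20 × 25 = 28.60 mm
mid-season: 1.01 × 4.65 × 25 = 117.41 mm
late-season: 0.77 × 4.49 × 15 = 51.86 mm
Seasonal total = 197.87 mm

198 mm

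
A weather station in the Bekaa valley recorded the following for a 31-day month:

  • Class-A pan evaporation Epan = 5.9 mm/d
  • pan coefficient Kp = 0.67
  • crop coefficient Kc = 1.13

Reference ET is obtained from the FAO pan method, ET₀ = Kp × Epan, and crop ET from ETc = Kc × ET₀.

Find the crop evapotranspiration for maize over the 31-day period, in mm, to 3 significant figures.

138 mm

ET₀ = 0.67 × 5.9 = 3.9530 mm/d
ETc = Kc × ET₀ = 1.13 × 3.9530 = 4.4669 mm/d
Over 31 days: 4.4669 × 31 = 138.474 mm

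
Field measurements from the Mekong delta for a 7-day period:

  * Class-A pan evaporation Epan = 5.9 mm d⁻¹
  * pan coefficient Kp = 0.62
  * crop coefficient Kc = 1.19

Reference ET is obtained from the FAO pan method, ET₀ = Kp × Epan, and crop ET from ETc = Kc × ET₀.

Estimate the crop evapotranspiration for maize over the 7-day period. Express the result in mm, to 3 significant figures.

ET₀ = 0.62 × 5.9 = 3.6580 mm/d
ETc = Kc × ET₀ = 1.19 × 3.6580 = 4.3530 mm/d
Over 7 days: 4.3530 × 7 = 30.471 mm

30.5 mm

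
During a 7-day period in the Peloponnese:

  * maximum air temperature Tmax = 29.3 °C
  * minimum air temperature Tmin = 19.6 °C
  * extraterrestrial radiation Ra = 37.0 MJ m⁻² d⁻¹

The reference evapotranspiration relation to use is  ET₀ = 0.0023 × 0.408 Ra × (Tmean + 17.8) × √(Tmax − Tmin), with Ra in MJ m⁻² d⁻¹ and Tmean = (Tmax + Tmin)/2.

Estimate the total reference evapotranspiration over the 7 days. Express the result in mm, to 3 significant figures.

Tmean = (29.3 + 19.6)/2 = 24.45 °C
0.408 Ra = 0.408 × 37.0 = 15.0960 mm/d equivalent
ET₀ = 0.0023 × 15.0960 × (24.45 + 17.8) × √9.7 = 0.0023 × 15.0960 × 42.25 × 3.1145 = 4.5688 mm/d
Over 7 days: 4.5688 × 7 = 31.982 mm

32.0 mm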